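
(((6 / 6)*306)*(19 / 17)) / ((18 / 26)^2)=6422 / 9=713.56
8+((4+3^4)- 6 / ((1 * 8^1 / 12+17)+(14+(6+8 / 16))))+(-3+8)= 22406 / 229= 97.84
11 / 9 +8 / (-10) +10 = 10.42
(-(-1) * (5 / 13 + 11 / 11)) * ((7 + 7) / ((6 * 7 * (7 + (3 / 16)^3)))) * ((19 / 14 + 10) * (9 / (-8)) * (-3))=6594048 / 2611609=2.52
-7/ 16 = -0.44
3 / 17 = 0.18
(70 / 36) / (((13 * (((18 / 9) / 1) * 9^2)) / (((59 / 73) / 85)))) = 413 / 47043828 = 0.00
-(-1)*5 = 5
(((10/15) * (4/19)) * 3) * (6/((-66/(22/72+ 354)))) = -25510/1881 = -13.56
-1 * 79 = -79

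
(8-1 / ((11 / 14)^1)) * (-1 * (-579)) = 42846 / 11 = 3895.09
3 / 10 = 0.30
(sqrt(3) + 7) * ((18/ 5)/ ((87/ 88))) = 528 * sqrt(3)/ 145 + 3696/ 145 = 31.80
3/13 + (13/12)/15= 709/2340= 0.30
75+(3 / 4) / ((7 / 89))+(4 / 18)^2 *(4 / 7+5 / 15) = 575485 / 6804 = 84.58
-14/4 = -7/2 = -3.50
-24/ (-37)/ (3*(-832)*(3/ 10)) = -5/ 5772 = -0.00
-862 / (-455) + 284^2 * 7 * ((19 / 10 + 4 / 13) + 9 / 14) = 732276686 / 455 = 1609399.31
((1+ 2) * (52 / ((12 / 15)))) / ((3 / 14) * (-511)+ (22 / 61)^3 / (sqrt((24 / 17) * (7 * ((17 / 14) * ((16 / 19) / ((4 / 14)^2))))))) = -1.78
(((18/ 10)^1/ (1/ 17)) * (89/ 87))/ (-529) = -4539/ 76705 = -0.06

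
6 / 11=0.55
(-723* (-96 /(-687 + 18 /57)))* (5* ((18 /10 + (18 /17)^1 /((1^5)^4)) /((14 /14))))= -106818912 /73933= -1444.81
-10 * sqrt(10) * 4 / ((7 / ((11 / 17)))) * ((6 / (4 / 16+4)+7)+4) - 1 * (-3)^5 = 243 - 92840 * sqrt(10) / 2023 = 97.88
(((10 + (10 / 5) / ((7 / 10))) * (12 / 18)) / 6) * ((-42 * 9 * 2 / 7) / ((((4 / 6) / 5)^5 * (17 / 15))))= -1537734375 / 476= -3230534.40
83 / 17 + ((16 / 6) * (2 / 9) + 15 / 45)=2666 / 459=5.81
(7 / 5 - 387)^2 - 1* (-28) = 148715.36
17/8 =2.12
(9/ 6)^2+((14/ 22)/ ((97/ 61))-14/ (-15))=229417/ 64020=3.58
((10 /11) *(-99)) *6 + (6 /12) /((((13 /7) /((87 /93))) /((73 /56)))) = -539.67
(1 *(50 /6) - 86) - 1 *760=-2513 /3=-837.67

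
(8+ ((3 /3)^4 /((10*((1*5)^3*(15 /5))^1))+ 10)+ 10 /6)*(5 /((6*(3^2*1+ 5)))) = 73751 /63000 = 1.17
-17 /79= -0.22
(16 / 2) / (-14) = -4 / 7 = -0.57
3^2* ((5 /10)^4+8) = 1161 /16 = 72.56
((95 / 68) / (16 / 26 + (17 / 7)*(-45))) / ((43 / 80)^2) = -13832000 / 310840937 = -0.04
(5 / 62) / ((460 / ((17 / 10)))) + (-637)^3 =-14743405615103 / 57040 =-258474853.00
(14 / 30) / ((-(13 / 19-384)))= 133 / 109245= 0.00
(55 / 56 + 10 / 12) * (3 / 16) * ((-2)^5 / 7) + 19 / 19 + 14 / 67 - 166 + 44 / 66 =-6527149 / 39396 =-165.68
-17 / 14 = -1.21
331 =331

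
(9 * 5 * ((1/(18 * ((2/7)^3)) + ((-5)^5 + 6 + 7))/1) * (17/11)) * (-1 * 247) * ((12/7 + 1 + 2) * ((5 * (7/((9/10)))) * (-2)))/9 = -2176214369.21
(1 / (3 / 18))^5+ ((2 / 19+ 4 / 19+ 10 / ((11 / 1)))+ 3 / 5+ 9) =8137232 / 1045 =7786.82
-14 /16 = -7 /8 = -0.88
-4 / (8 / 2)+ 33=32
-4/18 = -2/9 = -0.22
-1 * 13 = -13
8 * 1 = 8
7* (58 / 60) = 203 / 30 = 6.77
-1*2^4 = -16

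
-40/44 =-10/11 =-0.91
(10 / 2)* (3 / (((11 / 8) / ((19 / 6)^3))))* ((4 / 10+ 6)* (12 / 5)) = 877952 / 165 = 5320.92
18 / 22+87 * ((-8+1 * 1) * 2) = -1217.18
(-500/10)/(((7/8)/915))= -366000/7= -52285.71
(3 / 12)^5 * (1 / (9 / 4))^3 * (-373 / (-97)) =373 / 1131408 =0.00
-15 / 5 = -3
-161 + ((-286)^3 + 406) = -23393411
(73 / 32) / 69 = 0.03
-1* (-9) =9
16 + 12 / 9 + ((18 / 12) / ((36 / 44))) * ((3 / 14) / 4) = 5857 / 336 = 17.43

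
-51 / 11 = -4.64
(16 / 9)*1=16 / 9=1.78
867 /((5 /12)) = 10404 /5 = 2080.80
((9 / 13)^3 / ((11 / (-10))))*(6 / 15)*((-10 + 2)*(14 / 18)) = 0.75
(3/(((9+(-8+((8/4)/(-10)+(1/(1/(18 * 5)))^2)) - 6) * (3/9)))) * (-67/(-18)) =335/80948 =0.00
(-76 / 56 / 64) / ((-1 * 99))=19 / 88704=0.00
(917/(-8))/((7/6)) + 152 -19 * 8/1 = -393/4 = -98.25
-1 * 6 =-6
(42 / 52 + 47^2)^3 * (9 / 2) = 1706970424242375 / 35152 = 48559695728.33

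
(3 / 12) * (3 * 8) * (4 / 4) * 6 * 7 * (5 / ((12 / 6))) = 630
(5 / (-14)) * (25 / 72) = -125 / 1008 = -0.12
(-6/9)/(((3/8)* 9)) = -16/81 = -0.20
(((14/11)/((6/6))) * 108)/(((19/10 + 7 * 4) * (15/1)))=1008/3289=0.31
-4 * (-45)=180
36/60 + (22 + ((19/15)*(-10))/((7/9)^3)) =-7411/1715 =-4.32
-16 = -16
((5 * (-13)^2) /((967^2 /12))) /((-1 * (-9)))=0.00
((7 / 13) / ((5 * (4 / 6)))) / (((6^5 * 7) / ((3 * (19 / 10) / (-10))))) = -19 / 11232000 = -0.00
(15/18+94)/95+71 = 41039/570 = 72.00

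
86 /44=43 /22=1.95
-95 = -95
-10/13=-0.77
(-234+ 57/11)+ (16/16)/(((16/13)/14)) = -19135/88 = -217.44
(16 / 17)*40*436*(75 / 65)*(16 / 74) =33484800 / 8177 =4095.00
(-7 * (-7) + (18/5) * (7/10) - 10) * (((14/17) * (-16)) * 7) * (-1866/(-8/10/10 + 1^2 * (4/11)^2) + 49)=4587270635136/33575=136627569.18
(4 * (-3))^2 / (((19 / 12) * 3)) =576 / 19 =30.32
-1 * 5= -5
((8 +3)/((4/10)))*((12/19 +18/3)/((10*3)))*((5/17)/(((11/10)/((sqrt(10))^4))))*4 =210000/323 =650.15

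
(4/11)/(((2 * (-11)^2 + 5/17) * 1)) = 68/45309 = 0.00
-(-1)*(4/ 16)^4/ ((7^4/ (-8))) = -0.00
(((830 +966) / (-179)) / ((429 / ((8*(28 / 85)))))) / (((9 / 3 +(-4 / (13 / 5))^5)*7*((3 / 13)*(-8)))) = -2667368912 / 3142292770485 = -0.00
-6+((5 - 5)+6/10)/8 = -237/40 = -5.92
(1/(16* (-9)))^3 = -1/2985984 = -0.00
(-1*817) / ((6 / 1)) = -817 / 6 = -136.17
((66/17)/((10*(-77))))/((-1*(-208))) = -0.00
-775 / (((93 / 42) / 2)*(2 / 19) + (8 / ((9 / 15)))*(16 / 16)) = -57.62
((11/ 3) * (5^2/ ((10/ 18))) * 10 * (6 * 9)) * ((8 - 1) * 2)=1247400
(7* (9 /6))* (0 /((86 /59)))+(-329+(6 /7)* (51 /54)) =-6892 /21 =-328.19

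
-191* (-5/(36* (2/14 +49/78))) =86905/2526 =34.40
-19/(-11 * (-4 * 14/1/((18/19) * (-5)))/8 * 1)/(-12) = -15/154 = -0.10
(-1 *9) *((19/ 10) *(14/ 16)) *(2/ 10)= -1197/ 400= -2.99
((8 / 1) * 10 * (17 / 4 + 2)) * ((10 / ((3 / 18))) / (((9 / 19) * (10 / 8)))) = 152000 / 3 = 50666.67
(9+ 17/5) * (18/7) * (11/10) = 6138/175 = 35.07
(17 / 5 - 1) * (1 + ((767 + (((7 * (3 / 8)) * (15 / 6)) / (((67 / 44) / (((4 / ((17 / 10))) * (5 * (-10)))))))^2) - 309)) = 4009220644068 / 6486605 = 618076.89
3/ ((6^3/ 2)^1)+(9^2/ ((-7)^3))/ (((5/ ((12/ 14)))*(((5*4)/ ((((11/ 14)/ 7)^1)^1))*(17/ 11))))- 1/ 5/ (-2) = 57434792/ 450007425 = 0.13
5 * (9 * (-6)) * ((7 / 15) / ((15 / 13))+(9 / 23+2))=-86808 / 115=-754.85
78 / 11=7.09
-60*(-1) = 60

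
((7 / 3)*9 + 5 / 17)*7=2534 / 17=149.06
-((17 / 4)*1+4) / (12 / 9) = -99 / 16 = -6.19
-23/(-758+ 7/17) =391/12879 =0.03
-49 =-49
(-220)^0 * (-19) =-19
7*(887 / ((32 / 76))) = 117971 / 8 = 14746.38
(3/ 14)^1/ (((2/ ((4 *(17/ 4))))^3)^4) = 1747866711689283/ 57344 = 30480376529.18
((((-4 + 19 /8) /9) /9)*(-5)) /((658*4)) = 65 /1705536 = 0.00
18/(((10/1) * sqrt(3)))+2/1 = 3 * sqrt(3)/5+2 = 3.04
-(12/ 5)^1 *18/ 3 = -72/ 5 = -14.40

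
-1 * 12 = -12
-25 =-25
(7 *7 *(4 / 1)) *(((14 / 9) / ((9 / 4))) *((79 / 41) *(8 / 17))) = 6936832 / 56457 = 122.87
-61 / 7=-8.71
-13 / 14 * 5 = -65 / 14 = -4.64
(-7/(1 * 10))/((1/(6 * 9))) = -189/5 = -37.80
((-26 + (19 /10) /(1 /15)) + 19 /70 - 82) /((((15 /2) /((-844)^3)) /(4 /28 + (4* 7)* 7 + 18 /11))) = 1256112574541.34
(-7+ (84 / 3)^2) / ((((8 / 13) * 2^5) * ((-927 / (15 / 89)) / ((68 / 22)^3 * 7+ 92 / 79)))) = -91993022485 / 61689656512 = -1.49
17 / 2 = 8.50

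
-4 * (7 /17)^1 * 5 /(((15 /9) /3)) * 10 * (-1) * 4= 10080 /17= 592.94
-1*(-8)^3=512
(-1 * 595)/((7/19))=-1615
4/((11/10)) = 40/11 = 3.64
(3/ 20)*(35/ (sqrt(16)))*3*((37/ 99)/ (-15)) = -259/ 2640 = -0.10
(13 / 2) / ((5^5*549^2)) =13 / 1883756250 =0.00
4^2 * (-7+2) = -80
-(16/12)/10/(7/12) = -8/35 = -0.23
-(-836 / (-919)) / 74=-418 / 34003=-0.01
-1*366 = -366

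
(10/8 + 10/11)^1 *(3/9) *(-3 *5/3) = -475/132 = -3.60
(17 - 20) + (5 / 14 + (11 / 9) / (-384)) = -64013 / 24192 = -2.65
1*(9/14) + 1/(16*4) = 295/448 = 0.66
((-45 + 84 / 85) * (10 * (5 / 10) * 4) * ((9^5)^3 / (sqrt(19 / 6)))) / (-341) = 3080954900664327636 * sqrt(114) / 110143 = 298662616465616.35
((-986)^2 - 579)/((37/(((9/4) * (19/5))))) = 166146507/740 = 224522.31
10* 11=110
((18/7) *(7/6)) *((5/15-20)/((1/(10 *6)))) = -3540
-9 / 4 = -2.25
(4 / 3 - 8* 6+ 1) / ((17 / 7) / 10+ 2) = -9590 / 471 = -20.36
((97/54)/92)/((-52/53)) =-0.02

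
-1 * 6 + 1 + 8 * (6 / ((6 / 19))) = 147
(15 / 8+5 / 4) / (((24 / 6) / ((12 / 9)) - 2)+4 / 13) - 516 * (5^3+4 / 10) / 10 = -21992051 / 3400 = -6468.25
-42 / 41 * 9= -378 / 41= -9.22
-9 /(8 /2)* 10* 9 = -405 /2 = -202.50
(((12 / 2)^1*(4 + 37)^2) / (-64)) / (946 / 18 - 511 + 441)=45387 / 5024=9.03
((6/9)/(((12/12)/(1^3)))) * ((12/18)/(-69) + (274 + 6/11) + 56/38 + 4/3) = 23997364/129789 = 184.90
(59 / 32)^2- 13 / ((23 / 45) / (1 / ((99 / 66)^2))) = -186177 / 23552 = -7.90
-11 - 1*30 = -41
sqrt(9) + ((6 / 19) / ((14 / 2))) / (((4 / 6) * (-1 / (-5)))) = 444 / 133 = 3.34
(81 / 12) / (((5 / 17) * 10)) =459 / 200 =2.30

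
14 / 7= 2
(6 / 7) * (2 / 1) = 12 / 7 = 1.71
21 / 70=3 / 10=0.30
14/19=0.74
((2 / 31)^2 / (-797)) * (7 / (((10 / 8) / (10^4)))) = -224000 / 765917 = -0.29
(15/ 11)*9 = 12.27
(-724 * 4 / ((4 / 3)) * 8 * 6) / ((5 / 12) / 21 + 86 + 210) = -26272512 / 74597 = -352.19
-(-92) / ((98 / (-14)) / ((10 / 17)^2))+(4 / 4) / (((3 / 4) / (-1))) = -35692 / 6069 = -5.88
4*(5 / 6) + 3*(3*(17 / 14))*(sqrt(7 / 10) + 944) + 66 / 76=153*sqrt(70) / 140 + 8235977 / 798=10329.92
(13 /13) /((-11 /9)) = -9 /11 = -0.82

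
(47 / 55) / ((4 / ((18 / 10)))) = 423 / 1100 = 0.38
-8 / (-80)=1 / 10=0.10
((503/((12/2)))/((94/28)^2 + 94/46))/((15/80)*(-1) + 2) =18140192/5221653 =3.47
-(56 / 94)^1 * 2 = -56 / 47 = -1.19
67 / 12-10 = -53 / 12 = -4.42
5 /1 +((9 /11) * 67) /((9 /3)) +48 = 71.27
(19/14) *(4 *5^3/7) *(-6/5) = -5700/49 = -116.33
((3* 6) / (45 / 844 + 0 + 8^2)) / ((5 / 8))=121536 / 270305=0.45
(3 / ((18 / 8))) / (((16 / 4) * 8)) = 1 / 24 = 0.04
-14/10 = -7/5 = -1.40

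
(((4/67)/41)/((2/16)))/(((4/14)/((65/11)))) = 7280/30217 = 0.24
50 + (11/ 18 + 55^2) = 55361/ 18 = 3075.61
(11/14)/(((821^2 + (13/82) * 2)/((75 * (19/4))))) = 214225/515866288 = 0.00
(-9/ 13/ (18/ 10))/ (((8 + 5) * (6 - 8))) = 5/ 338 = 0.01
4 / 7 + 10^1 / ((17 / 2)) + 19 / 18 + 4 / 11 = 74623 / 23562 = 3.17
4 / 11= 0.36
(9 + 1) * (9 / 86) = 45 / 43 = 1.05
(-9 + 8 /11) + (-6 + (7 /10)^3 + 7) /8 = -713227 /88000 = -8.10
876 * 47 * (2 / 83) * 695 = 689506.99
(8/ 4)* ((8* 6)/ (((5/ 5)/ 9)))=864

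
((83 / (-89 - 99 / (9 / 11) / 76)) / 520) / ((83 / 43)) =-817 / 895050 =-0.00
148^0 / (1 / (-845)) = -845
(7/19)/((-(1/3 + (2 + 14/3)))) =-1/19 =-0.05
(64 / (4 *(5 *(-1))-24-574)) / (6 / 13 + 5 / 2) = -832 / 23793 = -0.03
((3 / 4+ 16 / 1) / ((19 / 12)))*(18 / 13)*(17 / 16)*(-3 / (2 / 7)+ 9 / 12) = -92259 / 608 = -151.74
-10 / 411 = -0.02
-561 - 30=-591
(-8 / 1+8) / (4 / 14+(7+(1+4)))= 0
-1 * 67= -67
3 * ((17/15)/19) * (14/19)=238/1805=0.13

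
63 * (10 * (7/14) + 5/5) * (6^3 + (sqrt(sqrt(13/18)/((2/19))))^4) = 425145/4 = 106286.25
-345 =-345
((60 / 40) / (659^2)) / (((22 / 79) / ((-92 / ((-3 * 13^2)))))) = 1817 / 807328379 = 0.00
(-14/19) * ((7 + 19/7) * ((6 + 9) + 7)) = -157.47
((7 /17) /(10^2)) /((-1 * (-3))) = 0.00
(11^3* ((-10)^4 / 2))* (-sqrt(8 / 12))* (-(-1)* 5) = -27168923.73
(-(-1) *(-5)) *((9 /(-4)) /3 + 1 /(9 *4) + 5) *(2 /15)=-77 /27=-2.85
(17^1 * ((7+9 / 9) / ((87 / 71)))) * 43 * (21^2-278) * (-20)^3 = -541431232000 / 87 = -6223347494.25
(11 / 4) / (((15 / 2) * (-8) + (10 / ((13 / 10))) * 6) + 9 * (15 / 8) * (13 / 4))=0.07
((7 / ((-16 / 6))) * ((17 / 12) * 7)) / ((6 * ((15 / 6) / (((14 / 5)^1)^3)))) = -285719 / 7500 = -38.10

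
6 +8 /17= 110 /17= 6.47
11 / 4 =2.75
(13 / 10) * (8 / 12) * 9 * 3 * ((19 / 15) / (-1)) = -741 / 25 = -29.64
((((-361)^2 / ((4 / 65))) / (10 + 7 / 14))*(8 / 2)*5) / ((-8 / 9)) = -127062975 / 28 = -4537963.39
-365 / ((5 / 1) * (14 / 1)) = -73 / 14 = -5.21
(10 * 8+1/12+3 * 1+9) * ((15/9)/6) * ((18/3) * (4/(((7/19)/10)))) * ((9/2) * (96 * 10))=503880000/7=71982857.14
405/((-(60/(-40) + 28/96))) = 335.17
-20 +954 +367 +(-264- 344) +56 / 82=28441 / 41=693.68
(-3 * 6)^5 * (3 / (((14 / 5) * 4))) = -506134.29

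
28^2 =784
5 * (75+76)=755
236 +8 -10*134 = -1096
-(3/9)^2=-1/9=-0.11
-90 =-90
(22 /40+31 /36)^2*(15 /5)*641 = 3829.14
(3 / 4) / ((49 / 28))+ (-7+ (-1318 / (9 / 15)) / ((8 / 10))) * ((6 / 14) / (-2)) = 16529 / 28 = 590.32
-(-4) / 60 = 1 / 15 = 0.07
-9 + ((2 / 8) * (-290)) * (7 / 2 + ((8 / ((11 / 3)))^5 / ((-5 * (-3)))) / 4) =-207750617 / 644204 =-322.49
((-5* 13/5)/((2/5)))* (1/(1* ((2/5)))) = -325/4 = -81.25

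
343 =343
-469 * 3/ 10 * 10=-1407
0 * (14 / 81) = 0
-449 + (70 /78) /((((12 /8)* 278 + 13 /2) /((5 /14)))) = -449.00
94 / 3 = 31.33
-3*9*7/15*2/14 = -1.80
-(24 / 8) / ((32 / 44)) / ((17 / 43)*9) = -473 / 408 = -1.16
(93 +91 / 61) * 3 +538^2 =17673376 / 61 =289727.48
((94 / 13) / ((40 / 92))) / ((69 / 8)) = 376 / 195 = 1.93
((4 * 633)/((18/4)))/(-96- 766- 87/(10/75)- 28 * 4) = -3376/9759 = -0.35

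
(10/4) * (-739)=-3695/2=-1847.50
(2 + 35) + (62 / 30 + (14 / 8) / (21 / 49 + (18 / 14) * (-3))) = 38.56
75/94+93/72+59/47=3773/1128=3.34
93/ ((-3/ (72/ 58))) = -1116/ 29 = -38.48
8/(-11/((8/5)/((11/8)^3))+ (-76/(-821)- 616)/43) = -1156808704/4655539475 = -0.25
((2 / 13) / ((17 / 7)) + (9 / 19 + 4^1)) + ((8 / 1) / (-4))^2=35847 / 4199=8.54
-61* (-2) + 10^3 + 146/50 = 28123/25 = 1124.92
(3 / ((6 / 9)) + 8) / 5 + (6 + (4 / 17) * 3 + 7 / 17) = 327 / 34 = 9.62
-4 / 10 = -2 / 5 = -0.40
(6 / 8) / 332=3 / 1328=0.00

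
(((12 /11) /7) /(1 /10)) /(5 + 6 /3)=120 /539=0.22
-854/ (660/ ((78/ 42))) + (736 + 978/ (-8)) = 403489/ 660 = 611.35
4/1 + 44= 48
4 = 4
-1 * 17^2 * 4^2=-4624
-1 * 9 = -9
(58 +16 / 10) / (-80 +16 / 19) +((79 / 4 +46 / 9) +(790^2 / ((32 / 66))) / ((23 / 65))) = 2831357631383 / 778320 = 3637780.90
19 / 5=3.80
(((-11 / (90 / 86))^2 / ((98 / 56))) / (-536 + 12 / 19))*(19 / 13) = -80766169 / 468611325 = -0.17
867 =867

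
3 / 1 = 3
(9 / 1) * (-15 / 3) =-45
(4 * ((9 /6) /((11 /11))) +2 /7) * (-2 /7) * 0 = 0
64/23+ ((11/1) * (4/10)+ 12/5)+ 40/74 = 43074/4255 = 10.12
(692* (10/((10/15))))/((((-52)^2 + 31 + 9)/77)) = 291.28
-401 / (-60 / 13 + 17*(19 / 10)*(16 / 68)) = -26065 / 194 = -134.36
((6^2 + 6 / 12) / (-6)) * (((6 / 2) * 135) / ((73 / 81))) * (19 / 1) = -207765 / 4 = -51941.25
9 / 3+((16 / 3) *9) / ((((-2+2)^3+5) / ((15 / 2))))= 75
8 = 8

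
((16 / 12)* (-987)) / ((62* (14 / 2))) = -3.03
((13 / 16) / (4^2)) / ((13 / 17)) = 17 / 256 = 0.07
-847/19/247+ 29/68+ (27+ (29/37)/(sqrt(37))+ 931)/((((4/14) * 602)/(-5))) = -378775447/13722332 - 145 * sqrt(37)/235468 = -27.61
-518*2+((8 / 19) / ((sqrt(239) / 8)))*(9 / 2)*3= -1036+864*sqrt(239) / 4541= -1033.06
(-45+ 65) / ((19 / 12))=240 / 19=12.63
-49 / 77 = -7 / 11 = -0.64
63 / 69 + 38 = 38.91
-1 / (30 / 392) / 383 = -196 / 5745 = -0.03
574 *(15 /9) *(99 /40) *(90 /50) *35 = 596673 /4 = 149168.25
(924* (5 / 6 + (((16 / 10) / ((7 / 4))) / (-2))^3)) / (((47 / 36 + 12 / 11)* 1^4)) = 1653528888 / 5812625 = 284.47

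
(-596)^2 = 355216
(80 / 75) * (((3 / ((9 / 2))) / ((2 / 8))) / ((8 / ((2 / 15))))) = 32 / 675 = 0.05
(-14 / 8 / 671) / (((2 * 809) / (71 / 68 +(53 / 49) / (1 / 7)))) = -4101 / 295304416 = -0.00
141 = 141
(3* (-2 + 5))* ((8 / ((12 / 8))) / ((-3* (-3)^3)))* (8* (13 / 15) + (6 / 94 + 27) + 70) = 1173088 / 19035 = 61.63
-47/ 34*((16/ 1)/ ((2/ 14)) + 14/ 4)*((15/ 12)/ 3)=-18095/ 272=-66.53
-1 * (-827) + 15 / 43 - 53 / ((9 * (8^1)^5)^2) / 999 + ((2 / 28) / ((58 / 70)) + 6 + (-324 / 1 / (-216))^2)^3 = 128173815025285901312189 / 91119814365111386112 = 1406.65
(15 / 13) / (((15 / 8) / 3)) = 24 / 13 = 1.85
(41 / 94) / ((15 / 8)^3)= 0.07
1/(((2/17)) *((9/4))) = 34/9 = 3.78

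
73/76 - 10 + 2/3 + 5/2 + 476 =107189/228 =470.13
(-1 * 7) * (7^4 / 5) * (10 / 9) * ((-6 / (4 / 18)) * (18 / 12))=151263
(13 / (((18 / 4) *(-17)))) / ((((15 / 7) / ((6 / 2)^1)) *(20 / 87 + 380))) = -2639 / 4217700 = -0.00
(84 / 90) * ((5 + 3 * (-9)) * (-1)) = 308 / 15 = 20.53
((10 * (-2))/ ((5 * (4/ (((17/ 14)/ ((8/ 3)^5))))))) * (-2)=4131/ 229376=0.02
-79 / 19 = -4.16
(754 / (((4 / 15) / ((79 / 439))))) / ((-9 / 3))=-148915 / 878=-169.61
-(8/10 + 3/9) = -17/15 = -1.13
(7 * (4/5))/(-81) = -28/405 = -0.07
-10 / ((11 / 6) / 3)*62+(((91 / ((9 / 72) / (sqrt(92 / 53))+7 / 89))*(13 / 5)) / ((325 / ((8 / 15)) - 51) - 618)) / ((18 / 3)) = -10293420194152 / 10334045205 - 599714752*sqrt(1219) / 939458655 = -1018.36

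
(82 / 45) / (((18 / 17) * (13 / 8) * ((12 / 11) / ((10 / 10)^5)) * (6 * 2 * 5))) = 7667 / 473850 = 0.02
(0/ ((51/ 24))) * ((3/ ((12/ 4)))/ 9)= 0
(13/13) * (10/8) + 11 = 49/4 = 12.25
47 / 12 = 3.92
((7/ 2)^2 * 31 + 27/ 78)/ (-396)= -19765/ 20592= -0.96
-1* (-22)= 22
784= 784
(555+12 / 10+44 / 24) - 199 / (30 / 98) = -2761 / 30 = -92.03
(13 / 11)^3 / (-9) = -2197 / 11979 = -0.18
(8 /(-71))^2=64 /5041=0.01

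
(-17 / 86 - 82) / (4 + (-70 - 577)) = 7069 / 55298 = 0.13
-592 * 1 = -592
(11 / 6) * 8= 44 / 3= 14.67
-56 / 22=-28 / 11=-2.55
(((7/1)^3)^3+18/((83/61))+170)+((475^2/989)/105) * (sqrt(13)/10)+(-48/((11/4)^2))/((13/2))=9025 * sqrt(13)/41538+5268550371009/130559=40353790.04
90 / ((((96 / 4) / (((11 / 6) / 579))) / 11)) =0.13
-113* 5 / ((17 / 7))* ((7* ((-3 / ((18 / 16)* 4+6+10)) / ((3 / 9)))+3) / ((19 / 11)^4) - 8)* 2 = 338462659010 / 90833737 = 3726.18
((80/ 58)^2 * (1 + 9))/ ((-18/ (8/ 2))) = -32000/ 7569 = -4.23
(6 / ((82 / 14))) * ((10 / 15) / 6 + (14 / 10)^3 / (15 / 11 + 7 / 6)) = 3144638 / 2567625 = 1.22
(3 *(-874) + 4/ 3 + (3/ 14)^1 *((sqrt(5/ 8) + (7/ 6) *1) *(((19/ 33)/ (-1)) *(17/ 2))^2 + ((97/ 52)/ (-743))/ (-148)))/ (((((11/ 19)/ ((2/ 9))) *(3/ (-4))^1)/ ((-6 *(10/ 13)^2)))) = -216546801178527250/ 45580775419179 + 99112550 *sqrt(10)/ 42513471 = -4743.46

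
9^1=9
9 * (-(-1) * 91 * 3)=2457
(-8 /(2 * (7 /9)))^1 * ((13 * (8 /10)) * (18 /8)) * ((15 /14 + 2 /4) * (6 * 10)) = -555984 /49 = -11346.61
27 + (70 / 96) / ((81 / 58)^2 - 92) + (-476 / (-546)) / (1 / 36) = 2758676461 / 47256612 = 58.38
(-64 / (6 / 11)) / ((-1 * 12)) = 88 / 9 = 9.78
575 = 575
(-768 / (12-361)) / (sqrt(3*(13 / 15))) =768*sqrt(65) / 4537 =1.36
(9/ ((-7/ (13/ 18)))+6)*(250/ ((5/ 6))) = 10650/ 7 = 1521.43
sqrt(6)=2.45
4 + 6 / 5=26 / 5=5.20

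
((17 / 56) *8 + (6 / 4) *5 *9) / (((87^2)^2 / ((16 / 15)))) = 7832 / 6015424905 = 0.00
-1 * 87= -87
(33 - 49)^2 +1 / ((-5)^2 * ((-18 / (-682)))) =57941 / 225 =257.52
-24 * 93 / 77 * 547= -1220904 / 77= -15855.90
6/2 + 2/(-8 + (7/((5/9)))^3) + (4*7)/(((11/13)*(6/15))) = 234854071/2739517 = 85.73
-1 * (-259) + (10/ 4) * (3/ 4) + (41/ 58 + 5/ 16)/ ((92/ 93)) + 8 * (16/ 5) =61365169/ 213440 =287.51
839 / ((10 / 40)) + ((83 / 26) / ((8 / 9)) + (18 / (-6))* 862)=160907 / 208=773.59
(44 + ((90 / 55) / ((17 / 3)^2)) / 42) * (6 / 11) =5874954 / 244783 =24.00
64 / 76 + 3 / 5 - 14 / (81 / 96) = -38861 / 2565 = -15.15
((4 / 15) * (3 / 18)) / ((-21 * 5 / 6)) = -0.00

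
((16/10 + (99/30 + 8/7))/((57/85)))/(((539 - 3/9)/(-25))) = -179775/429856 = -0.42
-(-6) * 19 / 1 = 114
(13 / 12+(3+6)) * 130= 7865 / 6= 1310.83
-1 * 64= -64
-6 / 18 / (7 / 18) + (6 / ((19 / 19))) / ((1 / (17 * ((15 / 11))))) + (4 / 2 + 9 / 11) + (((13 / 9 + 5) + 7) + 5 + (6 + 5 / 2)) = 232843 / 1386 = 168.00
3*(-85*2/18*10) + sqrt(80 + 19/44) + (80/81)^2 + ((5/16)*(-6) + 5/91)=-1357349725/4776408 + sqrt(38929)/22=-275.21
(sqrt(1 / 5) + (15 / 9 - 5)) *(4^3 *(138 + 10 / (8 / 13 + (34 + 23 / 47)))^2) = -5630453189877760 / 1380178803 + 563045318987776 *sqrt(5) / 2300298005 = -3532186.28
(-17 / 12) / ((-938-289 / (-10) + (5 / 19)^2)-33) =1805 / 1200258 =0.00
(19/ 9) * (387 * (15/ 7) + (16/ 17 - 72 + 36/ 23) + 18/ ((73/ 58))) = 1634.20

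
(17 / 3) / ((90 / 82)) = 697 / 135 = 5.16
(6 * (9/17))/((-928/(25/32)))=-675/252416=-0.00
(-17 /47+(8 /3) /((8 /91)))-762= -103216 /141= -732.03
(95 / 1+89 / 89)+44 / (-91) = 8692 / 91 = 95.52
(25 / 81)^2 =625 / 6561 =0.10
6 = 6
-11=-11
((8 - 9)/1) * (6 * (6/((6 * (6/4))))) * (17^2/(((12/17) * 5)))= -4913/15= -327.53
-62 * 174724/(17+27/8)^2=-693304832/26569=-26094.50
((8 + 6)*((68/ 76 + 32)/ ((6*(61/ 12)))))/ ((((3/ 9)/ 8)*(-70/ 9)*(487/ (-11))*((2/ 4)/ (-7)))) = -8316000/ 564433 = -14.73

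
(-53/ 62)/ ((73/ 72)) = -1908/ 2263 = -0.84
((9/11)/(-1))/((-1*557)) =9/6127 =0.00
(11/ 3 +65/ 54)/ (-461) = -263/ 24894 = -0.01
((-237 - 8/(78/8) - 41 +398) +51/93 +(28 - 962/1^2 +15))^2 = 933774342400/1461681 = 638835.93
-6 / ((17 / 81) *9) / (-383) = 54 / 6511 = 0.01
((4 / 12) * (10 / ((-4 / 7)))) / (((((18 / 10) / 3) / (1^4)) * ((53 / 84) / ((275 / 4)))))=-336875 / 318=-1059.36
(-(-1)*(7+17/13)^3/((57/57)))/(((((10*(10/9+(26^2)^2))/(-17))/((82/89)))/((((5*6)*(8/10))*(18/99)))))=-189652161024/22115141103055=-0.01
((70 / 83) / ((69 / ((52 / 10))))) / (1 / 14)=5096 / 5727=0.89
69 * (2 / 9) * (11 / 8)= 21.08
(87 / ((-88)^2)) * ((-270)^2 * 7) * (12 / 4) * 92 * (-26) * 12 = -59734952550 / 121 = -493677293.80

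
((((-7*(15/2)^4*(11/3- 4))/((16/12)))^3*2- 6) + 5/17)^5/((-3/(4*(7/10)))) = -1734957299315733308347819502290724157194581995811017261883238673493487014378543220881840657/411960428990536448666588864839680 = -4211465901147483104723729000000000000000000000000000000000.00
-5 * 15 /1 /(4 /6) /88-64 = -11489 /176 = -65.28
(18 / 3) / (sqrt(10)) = 3 * sqrt(10) / 5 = 1.90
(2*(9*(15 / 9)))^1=30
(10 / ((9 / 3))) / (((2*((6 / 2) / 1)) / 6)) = 10 / 3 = 3.33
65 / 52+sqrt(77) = 5 / 4+sqrt(77) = 10.02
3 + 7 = 10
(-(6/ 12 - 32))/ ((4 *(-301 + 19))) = -21/ 752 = -0.03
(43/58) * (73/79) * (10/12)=15695/27492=0.57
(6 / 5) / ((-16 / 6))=-9 / 20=-0.45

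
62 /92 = 31 /46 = 0.67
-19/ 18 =-1.06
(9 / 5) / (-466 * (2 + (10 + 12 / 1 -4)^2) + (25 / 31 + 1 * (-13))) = -0.00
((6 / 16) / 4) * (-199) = -597 / 32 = -18.66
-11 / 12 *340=-935 / 3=-311.67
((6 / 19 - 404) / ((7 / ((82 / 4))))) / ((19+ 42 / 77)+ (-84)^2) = -133045 / 796271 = -0.17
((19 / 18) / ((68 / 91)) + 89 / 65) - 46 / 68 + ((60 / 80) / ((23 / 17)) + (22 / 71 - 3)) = -232721 / 7642440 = -0.03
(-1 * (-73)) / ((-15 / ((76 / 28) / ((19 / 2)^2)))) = -0.15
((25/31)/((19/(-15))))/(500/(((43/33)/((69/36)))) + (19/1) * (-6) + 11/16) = -258000/252116149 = -0.00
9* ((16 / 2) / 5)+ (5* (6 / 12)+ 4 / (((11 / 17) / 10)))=8659 / 110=78.72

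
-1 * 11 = -11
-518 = -518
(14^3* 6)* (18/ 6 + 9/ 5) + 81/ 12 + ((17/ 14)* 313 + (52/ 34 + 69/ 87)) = 5481316059/ 69020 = 79416.34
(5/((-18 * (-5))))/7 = 0.01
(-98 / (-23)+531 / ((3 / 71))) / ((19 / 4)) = 1156556 / 437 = 2646.58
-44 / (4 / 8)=-88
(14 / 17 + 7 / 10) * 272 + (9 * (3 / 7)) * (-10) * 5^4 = -23692.74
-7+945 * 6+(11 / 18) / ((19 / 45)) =215249 / 38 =5664.45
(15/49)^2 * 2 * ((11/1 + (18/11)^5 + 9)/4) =82134450/55240493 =1.49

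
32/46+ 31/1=729/23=31.70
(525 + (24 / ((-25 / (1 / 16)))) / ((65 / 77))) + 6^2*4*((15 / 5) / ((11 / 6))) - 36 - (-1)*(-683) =1485959 / 35750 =41.57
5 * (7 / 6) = 35 / 6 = 5.83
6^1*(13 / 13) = 6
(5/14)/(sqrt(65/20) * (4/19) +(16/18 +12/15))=1543275/6929426 - 192375 * sqrt(13)/13858852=0.17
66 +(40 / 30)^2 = 610 / 9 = 67.78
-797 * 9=-7173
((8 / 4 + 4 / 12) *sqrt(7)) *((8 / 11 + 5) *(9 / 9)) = 147 *sqrt(7) / 11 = 35.36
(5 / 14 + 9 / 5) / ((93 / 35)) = 151 / 186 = 0.81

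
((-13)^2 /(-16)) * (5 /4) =-845 /64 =-13.20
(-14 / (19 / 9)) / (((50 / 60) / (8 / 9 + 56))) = -43008 / 95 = -452.72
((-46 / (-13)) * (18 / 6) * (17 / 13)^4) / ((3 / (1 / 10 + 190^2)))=693476783983 / 1856465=373546.92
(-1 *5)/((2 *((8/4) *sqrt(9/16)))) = -5/3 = -1.67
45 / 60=3 / 4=0.75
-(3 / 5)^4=-81 / 625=-0.13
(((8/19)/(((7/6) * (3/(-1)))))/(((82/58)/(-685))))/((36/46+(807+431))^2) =10508585/276669564437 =0.00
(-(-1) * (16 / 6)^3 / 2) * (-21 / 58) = -896 / 261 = -3.43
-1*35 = -35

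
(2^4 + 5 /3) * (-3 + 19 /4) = 371 /12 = 30.92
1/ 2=0.50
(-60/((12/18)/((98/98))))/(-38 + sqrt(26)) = 45 * sqrt(26)/709 + 1710/709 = 2.74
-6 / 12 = -1 / 2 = -0.50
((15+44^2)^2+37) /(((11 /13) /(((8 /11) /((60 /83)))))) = 4525781.38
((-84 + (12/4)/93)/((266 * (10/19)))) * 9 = -23427/4340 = -5.40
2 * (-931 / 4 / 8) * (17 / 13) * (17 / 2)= -269059 / 416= -646.78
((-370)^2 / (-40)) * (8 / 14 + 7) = -362785 / 14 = -25913.21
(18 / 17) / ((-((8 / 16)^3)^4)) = -73728 / 17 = -4336.94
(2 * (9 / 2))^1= 9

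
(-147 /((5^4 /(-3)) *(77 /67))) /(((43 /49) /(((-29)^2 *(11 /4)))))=1618.08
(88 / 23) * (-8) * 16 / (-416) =352 / 299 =1.18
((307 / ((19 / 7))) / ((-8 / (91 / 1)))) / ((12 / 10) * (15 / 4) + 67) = -15043 / 836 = -17.99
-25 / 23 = -1.09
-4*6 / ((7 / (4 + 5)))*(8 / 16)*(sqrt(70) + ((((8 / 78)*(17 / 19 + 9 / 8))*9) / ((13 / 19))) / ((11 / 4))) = -108*sqrt(70) / 7-198936 / 13013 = -144.37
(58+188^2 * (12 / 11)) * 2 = 849532 / 11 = 77230.18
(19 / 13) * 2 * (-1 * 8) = -304 / 13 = -23.38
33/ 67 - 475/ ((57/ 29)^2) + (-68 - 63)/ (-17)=-22350677/ 194769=-114.75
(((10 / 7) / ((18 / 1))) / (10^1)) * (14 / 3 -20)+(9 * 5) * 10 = 85027 / 189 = 449.88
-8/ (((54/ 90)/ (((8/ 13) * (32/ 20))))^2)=-32768/ 1521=-21.54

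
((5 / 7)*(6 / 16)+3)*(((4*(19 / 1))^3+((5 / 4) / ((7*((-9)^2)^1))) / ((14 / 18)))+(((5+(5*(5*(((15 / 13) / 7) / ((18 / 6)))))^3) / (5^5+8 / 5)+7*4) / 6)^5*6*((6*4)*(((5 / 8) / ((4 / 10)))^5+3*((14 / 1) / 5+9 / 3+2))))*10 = 1299832919235584123248596508220121028420037456216840679309728711 / 3659426586675648489620257198272521217451775717678824704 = 355201255.84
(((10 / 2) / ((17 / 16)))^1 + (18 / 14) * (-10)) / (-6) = 1.36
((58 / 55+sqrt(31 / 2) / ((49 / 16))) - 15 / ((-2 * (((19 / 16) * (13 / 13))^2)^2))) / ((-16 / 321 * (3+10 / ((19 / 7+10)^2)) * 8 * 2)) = -43977795883869 / 22251153499520 - 2542641 * sqrt(62) / 38028704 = -2.50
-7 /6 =-1.17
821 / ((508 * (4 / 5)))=4105 / 2032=2.02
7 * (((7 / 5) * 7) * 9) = 3087 / 5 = 617.40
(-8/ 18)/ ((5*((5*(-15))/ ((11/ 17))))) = 44/ 57375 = 0.00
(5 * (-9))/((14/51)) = -2295/14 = -163.93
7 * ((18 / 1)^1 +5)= 161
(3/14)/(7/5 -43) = -15/2912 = -0.01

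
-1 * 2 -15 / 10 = -7 / 2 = -3.50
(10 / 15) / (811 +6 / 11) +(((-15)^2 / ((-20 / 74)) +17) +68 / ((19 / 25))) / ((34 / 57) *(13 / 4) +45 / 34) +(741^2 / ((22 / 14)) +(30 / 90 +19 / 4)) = 433564870352025 / 1241602868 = 349197.70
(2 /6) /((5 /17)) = 17 /15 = 1.13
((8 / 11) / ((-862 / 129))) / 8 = -129 / 9482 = -0.01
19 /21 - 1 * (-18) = 397 /21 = 18.90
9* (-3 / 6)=-9 / 2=-4.50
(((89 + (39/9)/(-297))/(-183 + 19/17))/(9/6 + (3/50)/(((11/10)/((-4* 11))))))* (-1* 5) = -16848275/6198687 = -2.72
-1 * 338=-338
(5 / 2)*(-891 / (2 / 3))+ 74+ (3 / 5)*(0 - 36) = -65777 / 20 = -3288.85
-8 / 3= -2.67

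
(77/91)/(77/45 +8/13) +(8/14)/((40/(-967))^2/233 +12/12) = 1941060484933/2075717389599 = 0.94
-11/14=-0.79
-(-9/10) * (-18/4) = -81/20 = -4.05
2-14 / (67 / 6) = 50 / 67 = 0.75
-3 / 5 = -0.60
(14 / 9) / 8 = 7 / 36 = 0.19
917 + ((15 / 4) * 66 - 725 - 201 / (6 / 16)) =-193 / 2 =-96.50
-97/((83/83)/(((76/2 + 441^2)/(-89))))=18868343/89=212003.85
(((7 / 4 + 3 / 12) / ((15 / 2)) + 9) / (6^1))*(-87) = -4031 / 30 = -134.37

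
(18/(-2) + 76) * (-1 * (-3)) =201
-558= -558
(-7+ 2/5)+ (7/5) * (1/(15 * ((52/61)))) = -25313/3900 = -6.49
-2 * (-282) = 564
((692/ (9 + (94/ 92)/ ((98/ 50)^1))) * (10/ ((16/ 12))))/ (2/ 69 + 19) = 807179940/ 28178293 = 28.65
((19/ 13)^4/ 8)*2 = 130321/ 114244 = 1.14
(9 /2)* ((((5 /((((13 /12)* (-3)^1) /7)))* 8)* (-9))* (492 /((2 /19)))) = 212012640 /13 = 16308664.62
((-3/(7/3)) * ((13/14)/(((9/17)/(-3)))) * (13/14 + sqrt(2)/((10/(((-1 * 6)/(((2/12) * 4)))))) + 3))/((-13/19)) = -53295/1372 + 8721 * sqrt(2)/980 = -26.26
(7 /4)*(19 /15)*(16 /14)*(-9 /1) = -114 /5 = -22.80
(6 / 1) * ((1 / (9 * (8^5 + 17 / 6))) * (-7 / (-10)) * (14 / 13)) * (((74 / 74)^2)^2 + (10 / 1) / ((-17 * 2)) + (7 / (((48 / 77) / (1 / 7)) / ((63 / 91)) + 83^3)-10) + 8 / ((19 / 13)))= -0.00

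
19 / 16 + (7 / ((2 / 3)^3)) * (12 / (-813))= 0.84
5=5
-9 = -9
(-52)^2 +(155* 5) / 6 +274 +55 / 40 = 74605 / 24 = 3108.54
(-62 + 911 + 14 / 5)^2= 18139081 / 25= 725563.24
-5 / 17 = -0.29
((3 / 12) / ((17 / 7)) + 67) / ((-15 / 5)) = -1521 / 68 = -22.37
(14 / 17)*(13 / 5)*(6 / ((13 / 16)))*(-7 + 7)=0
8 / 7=1.14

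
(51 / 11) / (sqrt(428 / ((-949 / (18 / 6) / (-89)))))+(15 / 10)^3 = 17 * sqrt(27111981) / 209506+27 / 8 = 3.80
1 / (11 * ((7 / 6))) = 6 / 77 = 0.08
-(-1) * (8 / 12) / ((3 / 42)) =28 / 3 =9.33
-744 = -744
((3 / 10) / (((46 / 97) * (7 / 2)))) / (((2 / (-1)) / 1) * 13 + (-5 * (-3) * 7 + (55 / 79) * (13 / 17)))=130271 / 57322440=0.00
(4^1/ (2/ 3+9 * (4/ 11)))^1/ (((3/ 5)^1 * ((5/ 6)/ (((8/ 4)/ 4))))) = 66/ 65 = 1.02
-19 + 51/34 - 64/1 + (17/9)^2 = -12625/162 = -77.93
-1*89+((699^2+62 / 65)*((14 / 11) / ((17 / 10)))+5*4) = 889087817 / 2431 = 365729.25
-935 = -935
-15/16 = -0.94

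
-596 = -596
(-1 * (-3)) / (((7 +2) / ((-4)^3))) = -64 / 3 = -21.33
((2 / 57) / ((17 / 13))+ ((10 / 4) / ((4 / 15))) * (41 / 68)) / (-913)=-0.01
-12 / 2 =-6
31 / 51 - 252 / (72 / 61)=-21715 / 102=-212.89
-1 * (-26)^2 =-676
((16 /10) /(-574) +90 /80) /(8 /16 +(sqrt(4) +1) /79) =1017757 /487900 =2.09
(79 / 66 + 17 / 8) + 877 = 880.32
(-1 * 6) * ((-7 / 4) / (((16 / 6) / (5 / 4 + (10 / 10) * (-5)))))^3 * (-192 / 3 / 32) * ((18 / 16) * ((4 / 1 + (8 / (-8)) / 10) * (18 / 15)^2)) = 1129.96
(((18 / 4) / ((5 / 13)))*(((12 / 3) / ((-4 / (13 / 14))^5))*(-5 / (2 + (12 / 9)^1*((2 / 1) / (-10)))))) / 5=10024911 / 550731776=0.02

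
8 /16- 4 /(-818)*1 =413 /818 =0.50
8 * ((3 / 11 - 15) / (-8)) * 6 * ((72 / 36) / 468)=54 / 143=0.38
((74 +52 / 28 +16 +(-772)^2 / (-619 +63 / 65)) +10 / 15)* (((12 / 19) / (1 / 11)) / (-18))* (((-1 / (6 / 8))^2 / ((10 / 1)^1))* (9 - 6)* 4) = 11767423424 / 16392915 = 717.84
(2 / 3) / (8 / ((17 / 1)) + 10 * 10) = 17 / 2562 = 0.01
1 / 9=0.11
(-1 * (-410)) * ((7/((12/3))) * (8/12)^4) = 11480/81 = 141.73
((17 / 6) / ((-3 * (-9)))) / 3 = 17 / 486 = 0.03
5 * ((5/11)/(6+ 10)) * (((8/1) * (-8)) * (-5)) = 500/11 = 45.45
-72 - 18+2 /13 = -1168 /13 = -89.85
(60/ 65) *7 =84/ 13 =6.46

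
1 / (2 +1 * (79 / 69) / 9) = 621 / 1321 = 0.47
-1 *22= -22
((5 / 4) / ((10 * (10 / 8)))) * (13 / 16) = 13 / 160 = 0.08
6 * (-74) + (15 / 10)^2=-1767 / 4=-441.75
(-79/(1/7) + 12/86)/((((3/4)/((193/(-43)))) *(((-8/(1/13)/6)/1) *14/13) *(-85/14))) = 4588189/157165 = 29.19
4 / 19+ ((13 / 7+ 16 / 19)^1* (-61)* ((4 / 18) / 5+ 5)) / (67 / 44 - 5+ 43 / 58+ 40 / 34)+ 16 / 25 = 540023542384 / 1012272975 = 533.48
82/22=41/11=3.73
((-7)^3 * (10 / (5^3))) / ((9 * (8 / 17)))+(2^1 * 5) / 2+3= 1369 / 900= 1.52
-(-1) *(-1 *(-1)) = 1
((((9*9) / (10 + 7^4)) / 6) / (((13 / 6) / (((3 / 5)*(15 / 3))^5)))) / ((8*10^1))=0.01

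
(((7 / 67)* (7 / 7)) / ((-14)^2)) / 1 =1 / 1876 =0.00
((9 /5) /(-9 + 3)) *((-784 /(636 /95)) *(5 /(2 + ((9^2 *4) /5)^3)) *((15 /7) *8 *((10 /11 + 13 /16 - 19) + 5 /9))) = -11009490625 /59487817026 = -0.19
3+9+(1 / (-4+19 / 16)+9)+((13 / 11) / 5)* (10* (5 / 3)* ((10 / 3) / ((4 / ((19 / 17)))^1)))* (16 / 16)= 204598 / 8415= 24.31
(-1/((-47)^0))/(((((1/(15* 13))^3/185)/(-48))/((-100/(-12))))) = 548700750000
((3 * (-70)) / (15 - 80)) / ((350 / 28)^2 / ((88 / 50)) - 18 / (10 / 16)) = 36960 / 686153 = 0.05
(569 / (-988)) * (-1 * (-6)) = -1707 / 494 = -3.46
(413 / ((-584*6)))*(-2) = 413 / 1752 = 0.24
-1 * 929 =-929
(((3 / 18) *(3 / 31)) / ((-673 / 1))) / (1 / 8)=-4 / 20863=-0.00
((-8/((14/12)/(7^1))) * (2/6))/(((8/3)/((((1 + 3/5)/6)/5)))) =-8/25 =-0.32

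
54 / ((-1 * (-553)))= 54 / 553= 0.10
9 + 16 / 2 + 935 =952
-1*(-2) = 2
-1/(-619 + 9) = 1/610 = 0.00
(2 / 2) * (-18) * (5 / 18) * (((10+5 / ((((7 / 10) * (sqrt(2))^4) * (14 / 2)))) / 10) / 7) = -1005 / 1372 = -0.73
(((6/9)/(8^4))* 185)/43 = 185/264192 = 0.00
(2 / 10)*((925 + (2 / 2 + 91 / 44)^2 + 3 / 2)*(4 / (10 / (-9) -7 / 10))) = -16307361 / 39446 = -413.41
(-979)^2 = 958441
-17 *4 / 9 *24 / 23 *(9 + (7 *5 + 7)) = -402.09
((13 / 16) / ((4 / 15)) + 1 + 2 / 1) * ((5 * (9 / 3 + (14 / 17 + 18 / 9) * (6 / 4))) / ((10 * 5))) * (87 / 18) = 460143 / 21760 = 21.15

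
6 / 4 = 3 / 2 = 1.50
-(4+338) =-342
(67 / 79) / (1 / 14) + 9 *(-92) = -64474 / 79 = -816.13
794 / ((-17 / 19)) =-887.41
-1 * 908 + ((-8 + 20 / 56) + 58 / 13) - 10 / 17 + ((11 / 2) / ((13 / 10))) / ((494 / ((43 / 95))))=-6619483554 / 7260071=-911.77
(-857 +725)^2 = 17424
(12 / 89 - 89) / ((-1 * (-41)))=-7909 / 3649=-2.17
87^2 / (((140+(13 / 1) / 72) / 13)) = 7084584 / 10093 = 701.93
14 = 14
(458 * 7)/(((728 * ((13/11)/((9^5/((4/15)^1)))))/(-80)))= -11155832325/169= -66010842.16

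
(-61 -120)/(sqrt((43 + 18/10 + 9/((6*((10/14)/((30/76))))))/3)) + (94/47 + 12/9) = -43.08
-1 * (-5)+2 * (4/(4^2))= 11/2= 5.50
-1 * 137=-137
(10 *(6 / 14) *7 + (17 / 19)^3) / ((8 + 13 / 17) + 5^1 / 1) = 3581611 / 1605006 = 2.23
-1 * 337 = -337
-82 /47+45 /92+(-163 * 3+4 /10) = -10590677 /21620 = -489.86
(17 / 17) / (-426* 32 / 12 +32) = -0.00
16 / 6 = 8 / 3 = 2.67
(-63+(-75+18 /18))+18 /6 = -134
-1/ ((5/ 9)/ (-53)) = 477/ 5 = 95.40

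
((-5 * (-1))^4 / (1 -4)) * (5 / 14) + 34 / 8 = -5893 / 84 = -70.15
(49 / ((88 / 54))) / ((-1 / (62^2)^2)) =-444297557.45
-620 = -620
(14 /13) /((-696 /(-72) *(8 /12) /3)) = 0.50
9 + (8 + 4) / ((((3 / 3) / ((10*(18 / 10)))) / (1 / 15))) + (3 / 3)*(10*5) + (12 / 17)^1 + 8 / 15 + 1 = 19288 / 255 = 75.64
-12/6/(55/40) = -16/11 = -1.45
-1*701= -701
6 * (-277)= -1662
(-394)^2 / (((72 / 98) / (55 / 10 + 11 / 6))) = 41836102 / 27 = 1549485.26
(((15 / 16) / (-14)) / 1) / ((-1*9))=5 / 672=0.01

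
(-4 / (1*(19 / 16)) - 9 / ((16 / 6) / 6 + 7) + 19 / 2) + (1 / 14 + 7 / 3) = 195883 / 26733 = 7.33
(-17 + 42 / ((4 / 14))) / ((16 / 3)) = 24.38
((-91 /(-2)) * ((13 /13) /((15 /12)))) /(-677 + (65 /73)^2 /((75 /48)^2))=-4849390 /90150061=-0.05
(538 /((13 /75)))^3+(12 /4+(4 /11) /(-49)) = 29902022249.24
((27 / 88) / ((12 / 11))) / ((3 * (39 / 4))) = 1 / 104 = 0.01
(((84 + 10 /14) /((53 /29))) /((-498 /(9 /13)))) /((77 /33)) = -154773 /5604326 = -0.03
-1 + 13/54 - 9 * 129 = -62735/54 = -1161.76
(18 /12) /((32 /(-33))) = -1.55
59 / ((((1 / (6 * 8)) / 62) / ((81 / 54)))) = 263376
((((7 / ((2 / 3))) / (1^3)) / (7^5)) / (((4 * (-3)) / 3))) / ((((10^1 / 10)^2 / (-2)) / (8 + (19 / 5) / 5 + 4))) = 957 / 240100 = 0.00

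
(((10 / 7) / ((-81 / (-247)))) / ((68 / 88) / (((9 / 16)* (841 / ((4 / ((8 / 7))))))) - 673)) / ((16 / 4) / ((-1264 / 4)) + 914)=-0.00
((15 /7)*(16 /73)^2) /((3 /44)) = 56320 /37303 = 1.51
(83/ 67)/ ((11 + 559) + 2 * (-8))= 83/ 37118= 0.00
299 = 299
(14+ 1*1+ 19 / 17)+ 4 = 342 / 17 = 20.12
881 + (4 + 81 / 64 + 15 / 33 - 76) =570747 / 704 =810.72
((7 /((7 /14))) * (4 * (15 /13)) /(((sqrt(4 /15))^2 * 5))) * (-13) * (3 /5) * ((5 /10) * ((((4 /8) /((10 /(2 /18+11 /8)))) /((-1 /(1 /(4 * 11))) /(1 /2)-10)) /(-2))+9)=-15241281 /4480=-3402.07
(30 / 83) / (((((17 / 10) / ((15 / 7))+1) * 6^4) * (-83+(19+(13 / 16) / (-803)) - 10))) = -0.00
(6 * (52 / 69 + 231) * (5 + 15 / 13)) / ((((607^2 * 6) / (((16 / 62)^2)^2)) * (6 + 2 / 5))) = 818739200 / 305222538869313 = 0.00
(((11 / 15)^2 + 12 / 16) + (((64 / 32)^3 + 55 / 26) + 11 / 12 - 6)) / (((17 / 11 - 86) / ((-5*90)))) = 33.67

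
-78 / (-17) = 78 / 17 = 4.59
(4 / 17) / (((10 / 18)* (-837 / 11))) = -44 / 7905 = -0.01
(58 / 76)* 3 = 87 / 38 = 2.29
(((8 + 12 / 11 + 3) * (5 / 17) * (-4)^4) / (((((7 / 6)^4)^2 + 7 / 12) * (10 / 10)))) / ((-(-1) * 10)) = 22.67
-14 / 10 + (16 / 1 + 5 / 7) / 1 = 536 / 35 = 15.31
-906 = -906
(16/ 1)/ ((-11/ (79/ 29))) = -1264/ 319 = -3.96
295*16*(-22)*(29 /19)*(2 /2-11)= 30113600 /19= 1584926.32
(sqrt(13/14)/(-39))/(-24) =sqrt(182)/13104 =0.00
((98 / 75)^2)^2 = 92236816 / 31640625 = 2.92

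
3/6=1/2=0.50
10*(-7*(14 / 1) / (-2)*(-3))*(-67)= 98490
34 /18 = 17 /9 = 1.89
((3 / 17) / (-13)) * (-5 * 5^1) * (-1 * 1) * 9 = -675 / 221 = -3.05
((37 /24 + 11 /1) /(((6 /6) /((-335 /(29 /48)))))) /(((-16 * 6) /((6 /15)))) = 28.98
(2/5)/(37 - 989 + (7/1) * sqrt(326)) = -136/317975 - sqrt(326)/317975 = -0.00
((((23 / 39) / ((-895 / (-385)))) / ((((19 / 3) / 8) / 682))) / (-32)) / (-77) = 7843 / 88426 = 0.09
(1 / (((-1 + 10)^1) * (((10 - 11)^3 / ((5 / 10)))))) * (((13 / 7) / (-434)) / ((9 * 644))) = 0.00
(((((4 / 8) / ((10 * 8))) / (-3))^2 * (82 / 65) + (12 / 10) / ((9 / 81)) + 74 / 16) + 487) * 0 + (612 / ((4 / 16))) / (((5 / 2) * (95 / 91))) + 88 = 487336 / 475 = 1025.97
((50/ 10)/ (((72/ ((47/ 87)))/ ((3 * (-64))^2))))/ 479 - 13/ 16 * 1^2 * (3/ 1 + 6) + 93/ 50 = -42760813/ 16669200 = -2.57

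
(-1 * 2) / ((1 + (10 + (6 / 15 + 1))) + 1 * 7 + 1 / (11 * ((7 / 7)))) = -55 / 536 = -0.10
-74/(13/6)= -444/13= -34.15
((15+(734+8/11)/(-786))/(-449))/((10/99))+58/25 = 2955472/1470475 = 2.01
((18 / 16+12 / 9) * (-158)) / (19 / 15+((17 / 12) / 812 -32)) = 12.64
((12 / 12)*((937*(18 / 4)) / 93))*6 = 8433 / 31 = 272.03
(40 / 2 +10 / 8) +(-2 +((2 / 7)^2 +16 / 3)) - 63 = -22541 / 588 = -38.34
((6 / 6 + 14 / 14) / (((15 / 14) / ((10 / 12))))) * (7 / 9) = 98 / 81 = 1.21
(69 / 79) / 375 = 23 / 9875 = 0.00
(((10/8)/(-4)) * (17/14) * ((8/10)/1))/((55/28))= -0.15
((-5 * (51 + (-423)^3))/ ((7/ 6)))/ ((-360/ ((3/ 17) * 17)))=-18921729/ 7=-2703104.14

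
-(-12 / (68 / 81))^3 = 2920.60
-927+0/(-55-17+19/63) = -927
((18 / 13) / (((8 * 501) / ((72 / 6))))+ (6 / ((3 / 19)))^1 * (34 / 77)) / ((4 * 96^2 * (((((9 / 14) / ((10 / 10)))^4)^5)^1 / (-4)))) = -32748569911769624913280000 / 2613034879449646650270129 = -12.53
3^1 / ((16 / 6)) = 9 / 8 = 1.12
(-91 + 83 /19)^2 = 2709316 /361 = 7505.03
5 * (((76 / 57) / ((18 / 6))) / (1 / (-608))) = -12160 / 9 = -1351.11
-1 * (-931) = 931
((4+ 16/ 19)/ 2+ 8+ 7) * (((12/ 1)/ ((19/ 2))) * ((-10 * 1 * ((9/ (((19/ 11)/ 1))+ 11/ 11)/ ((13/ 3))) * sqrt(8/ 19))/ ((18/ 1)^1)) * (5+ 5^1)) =-31246400 * sqrt(38)/ 1694173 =-113.69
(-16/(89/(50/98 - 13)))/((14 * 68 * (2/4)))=144/30527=0.00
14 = 14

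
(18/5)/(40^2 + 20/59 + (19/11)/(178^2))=370132488/164538186005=0.00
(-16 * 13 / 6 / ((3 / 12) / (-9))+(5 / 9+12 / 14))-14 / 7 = 78587 / 63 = 1247.41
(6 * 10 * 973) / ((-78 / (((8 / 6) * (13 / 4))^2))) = -126490 / 9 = -14054.44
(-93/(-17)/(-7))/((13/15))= -1395/1547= -0.90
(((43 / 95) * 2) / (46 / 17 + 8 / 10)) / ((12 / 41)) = 29971 / 33972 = 0.88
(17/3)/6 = 17/18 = 0.94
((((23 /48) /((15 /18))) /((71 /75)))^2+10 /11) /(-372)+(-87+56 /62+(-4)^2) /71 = -1307918299 /1320177408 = -0.99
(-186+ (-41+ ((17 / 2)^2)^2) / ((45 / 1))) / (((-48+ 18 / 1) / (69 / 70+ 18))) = 4523473 / 100800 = 44.88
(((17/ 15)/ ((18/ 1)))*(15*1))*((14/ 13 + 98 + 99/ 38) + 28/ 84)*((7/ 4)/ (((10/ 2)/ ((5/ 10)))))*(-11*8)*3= -197903783/ 44460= -4451.28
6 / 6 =1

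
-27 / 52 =-0.52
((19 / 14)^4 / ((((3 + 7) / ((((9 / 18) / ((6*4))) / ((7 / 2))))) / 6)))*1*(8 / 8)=130321 / 10756480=0.01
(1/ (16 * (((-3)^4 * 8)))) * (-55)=-55/ 10368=-0.01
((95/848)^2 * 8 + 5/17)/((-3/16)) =-200955/95506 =-2.10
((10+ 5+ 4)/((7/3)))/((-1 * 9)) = -19/21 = -0.90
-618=-618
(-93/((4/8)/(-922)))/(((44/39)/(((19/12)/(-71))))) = -10589631/3124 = -3389.77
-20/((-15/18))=24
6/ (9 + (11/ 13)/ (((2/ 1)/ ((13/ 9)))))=108/ 173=0.62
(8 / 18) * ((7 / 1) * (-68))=-1904 / 9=-211.56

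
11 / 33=1 / 3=0.33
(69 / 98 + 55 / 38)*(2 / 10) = 2003 / 4655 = 0.43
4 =4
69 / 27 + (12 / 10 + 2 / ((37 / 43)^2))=397771 / 61605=6.46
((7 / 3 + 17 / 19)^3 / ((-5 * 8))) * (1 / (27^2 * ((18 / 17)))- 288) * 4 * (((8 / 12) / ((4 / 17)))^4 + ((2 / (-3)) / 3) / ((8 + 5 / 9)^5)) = 875366124559619167503832 / 14021021283769770039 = 62432.41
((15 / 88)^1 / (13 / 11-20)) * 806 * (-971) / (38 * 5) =391313 / 10488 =37.31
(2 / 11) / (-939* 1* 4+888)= -1 / 15774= -0.00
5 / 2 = 2.50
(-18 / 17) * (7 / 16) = -63 / 136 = -0.46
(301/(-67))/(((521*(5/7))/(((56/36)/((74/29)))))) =-427721/58120155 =-0.01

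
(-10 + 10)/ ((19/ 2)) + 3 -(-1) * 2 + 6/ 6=6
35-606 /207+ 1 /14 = 31051 /966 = 32.14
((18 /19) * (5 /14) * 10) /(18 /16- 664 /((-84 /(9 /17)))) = 4080 /6403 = 0.64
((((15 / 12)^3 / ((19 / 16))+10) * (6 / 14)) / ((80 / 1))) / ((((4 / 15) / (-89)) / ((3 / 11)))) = -2126655 / 374528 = -5.68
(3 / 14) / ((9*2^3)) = 1 / 336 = 0.00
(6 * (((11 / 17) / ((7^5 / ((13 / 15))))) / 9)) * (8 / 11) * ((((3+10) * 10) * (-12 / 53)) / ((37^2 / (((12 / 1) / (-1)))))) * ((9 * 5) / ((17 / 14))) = 7787520 / 50346504173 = 0.00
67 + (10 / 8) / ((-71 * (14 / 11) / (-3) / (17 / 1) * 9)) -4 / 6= 264053 / 3976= 66.41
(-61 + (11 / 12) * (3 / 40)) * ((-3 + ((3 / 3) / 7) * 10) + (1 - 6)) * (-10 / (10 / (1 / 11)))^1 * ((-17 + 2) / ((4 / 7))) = 672681 / 704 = 955.51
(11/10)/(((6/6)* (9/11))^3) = 14641/7290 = 2.01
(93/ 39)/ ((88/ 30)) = 465/ 572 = 0.81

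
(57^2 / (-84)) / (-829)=1083 / 23212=0.05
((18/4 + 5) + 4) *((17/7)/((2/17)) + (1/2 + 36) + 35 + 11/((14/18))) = 10044/7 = 1434.86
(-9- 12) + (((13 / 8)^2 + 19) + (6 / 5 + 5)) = 2189 / 320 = 6.84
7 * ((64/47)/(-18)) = -224/423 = -0.53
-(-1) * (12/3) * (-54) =-216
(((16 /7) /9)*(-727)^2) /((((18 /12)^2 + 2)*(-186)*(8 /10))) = -21141160 /99603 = -212.25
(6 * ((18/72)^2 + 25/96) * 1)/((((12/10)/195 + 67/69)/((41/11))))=28502175/3856688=7.39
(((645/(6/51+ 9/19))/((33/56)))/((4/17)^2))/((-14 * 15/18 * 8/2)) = -12041763/16808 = -716.43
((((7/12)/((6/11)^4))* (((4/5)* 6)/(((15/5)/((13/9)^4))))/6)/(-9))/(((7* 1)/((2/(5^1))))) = -0.05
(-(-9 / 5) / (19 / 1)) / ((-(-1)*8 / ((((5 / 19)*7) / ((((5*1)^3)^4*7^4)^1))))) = 9 / 241841796875000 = 0.00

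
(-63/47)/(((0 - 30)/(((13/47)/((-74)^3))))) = -0.00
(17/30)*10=17/3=5.67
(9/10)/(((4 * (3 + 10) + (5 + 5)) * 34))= 9/21080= 0.00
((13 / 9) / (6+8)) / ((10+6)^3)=13 / 516096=0.00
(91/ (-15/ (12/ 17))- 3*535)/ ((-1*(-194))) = -136789/ 16490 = -8.30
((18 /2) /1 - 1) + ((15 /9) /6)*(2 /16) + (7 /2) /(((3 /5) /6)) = 6197 /144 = 43.03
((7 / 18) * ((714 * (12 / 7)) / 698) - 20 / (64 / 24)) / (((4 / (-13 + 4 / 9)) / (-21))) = -3764369 / 8376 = -449.42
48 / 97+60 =60.49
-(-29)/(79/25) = 725/79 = 9.18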